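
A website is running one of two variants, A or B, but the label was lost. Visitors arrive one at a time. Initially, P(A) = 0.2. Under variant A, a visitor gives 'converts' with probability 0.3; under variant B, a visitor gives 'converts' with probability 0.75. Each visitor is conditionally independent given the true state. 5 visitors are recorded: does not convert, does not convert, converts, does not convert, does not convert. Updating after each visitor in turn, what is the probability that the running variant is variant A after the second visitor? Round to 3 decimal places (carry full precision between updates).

After 'does not convert': P(A) = 0.7·0.2000 / (0.7·0.2000 + 0.25·0.8000) ≈ 0.4118
After 'does not convert': P(A) = 0.7·0.4118 / (0.7·0.4118 + 0.25·0.5882) ≈ 0.6622

0.662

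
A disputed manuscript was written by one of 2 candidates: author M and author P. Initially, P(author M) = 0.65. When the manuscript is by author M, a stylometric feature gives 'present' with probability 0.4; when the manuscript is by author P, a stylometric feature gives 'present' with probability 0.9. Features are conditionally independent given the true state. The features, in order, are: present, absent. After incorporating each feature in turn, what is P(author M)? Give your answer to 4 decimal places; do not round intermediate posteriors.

After 'present': P(author M) = 0.4·0.6500 / (0.4·0.6500 + 0.9·0.3500) ≈ 0.4522
After 'absent': P(author M) = 0.6·0.4522 / (0.6·0.4522 + 0.1·0.5478) ≈ 0.8320

0.8320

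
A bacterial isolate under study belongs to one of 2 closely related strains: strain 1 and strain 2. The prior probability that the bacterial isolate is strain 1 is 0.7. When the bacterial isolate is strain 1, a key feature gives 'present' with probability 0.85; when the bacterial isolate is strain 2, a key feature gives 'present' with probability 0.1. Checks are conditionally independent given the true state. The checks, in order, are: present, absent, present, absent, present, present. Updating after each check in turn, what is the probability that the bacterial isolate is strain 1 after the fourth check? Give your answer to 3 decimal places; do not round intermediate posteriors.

After 'present': P(strain 1) = 0.85·0.7000 / (0.85·0.7000 + 0.1·0.3000) ≈ 0.9520
After 'absent': P(strain 1) = 0.15·0.9520 / (0.15·0.9520 + 0.9·0.0480) ≈ 0.7677
After 'present': P(strain 1) = 0.85·0.7677 / (0.85·0.7677 + 0.1·0.2323) ≈ 0.9656
After 'absent': P(strain 1) = 0.15·0.9656 / (0.15·0.9656 + 0.9·0.0344) ≈ 0.8240

0.824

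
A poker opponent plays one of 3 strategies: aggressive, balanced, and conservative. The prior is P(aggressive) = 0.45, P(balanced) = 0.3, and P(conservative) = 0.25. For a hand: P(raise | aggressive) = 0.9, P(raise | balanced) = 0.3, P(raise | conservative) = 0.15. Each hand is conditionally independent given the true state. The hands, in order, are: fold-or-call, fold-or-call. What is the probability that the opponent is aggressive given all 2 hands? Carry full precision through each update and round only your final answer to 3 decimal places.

0.014

Apply Bayes' rule sequentially, carrying P(aggressive) forward.
After 'fold-or-call': normaliser = 0.1·0.4500 + 0.7·0.3000 + 0.85·0.2500; P(aggressive) ≈ 0.0963, P(balanced) ≈ 0.4492, P(conservative) ≈ 0.4545
After 'fold-or-call': normaliser = 0.1·0.0963 + 0.7·0.4492 + 0.85·0.4545; P(aggressive) ≈ 0.0135, P(balanced) ≈ 0.4426, P(conservative) ≈ 0.5438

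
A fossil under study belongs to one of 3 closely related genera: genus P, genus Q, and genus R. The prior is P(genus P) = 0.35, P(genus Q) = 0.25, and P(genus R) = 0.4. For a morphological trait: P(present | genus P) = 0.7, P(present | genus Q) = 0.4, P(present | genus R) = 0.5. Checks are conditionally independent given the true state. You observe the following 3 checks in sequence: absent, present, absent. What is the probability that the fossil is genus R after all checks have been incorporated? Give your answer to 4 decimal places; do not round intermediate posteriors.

0.4627

Each posterior becomes the prior for the next update.
After 'absent': normaliser = 0.3·0.3500 + 0.6·0.2500 + 0.5·0.4000; P(genus P) ≈ 0.2308, P(genus Q) ≈ 0.3297, P(genus R) ≈ 0.4396
After 'present': normaliser = 0.7·0.2308 + 0.4·0.3297 + 0.5·0.4396; P(genus P) ≈ 0.3148, P(genus Q) ≈ 0.2570, P(genus R) ≈ 0.4283
After 'absent': normaliser = 0.3·0.3148 + 0.6·0.2570 + 0.5·0.4283; P(genus P) ≈ 0.2041, P(genus Q) ≈ 0.3332, P(genus R) ≈ 0.4627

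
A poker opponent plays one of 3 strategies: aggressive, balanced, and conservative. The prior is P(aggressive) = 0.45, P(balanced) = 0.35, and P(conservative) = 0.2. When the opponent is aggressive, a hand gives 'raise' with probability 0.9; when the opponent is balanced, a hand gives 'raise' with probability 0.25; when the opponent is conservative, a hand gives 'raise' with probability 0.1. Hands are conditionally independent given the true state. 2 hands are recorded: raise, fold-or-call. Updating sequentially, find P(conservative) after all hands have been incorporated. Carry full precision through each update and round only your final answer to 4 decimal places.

After 'raise': normaliser = 0.9·0.4500 + 0.25·0.3500 + 0.1·0.2000; P(aggressive) ≈ 0.7902, P(balanced) ≈ 0.1707, P(conservative) ≈ 0.0390
After 'fold-or-call': normaliser = 0.1·0.7902 + 0.75·0.1707 + 0.9·0.0390; P(aggressive) ≈ 0.3263, P(balanced) ≈ 0.5287, P(conservative) ≈ 0.1450

0.1450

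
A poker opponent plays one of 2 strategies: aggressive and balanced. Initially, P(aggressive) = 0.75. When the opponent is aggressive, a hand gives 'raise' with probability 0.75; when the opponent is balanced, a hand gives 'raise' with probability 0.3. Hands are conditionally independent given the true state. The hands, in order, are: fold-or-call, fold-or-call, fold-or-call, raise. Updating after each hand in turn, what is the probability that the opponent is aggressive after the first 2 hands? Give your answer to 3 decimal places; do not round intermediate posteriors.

After 'fold-or-call': P(aggressive) = 0.25·0.7500 / (0.25·0.7500 + 0.7·0.2500) ≈ 0.5172
After 'fold-or-call': P(aggressive) = 0.25·0.5172 / (0.25·0.5172 + 0.7·0.4828) ≈ 0.2768

0.277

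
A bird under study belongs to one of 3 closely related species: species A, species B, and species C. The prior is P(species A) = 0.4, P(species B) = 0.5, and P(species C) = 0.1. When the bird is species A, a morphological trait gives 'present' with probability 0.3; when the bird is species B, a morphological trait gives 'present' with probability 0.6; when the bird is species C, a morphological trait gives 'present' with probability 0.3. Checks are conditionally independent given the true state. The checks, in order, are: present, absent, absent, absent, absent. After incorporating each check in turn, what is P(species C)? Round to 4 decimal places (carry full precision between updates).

0.1648

After 'present': normaliser = 0.3·0.4000 + 0.6·0.5000 + 0.3·0.1000; P(species A) ≈ 0.2667, P(species B) ≈ 0.6667, P(species C) ≈ 0.0667
After 'absent': normaliser = 0.7·0.2667 + 0.4·0.6667 + 0.7·0.0667; P(species A) ≈ 0.3733, P(species B) ≈ 0.5333, P(species C) ≈ 0.0933
After 'absent': normaliser = 0.7·0.3733 + 0.4·0.5333 + 0.7·0.0933; P(species A) ≈ 0.4840, P(species B) ≈ 0.3951, P(species C) ≈ 0.1210
After 'absent': normaliser = 0.7·0.4840 + 0.4·0.3951 + 0.7·0.1210; P(species A) ≈ 0.5826, P(species B) ≈ 0.2718, P(species C) ≈ 0.1456
After 'absent': normaliser = 0.7·0.5826 + 0.4·0.2718 + 0.7·0.1456; P(species A) ≈ 0.6594, P(species B) ≈ 0.1758, P(species C) ≈ 0.1648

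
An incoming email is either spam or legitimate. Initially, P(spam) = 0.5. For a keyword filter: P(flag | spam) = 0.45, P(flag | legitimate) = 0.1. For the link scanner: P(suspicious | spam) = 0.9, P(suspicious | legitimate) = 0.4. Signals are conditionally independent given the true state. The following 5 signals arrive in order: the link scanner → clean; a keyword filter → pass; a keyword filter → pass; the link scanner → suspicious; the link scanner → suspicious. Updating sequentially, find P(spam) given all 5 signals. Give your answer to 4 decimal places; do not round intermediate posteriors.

0.2396

After the link scanner='clean': P(spam) = 0.1·0.5000 / (0.1·0.5000 + 0.6·0.5000) ≈ 0.1429
After a keyword filter='pass': P(spam) = 0.55·0.1429 / (0.55·0.1429 + 0.9·0.8571) ≈ 0.0924
After a keyword filter='pass': P(spam) = 0.55·0.0924 / (0.55·0.0924 + 0.9·0.9076) ≈ 0.0586
After the link scanner='suspicious': P(spam) = 0.9·0.0586 / (0.9·0.0586 + 0.4·0.9414) ≈ 0.1228
After the link scanner='suspicious': P(spam) = 0.9·0.1228 / (0.9·0.1228 + 0.4·0.8772) ≈ 0.2396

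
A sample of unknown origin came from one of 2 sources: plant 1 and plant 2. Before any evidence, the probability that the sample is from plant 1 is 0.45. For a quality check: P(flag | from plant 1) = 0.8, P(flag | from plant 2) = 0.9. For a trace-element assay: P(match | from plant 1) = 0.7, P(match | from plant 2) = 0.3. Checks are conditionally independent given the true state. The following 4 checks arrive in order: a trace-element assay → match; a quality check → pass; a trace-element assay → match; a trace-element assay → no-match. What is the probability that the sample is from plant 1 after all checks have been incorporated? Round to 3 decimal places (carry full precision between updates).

Each posterior becomes the prior for the next update.
After a trace-element assay='match': P(plant 1) = 0.7·0.4500 / (0.7·0.4500 + 0.3·0.5500) ≈ 0.6562
After a quality check='pass': P(plant 1) = 0.2·0.6562 / (0.2·0.6562 + 0.1·0.3438) ≈ 0.7925
After a trace-element assay='match': P(plant 1) = 0.7·0.7925 / (0.7·0.7925 + 0.3·0.2075) ≈ 0.8991
After a trace-element assay='no-match': P(plant 1) = 0.3·0.8991 / (0.3·0.8991 + 0.7·0.1009) ≈ 0.7925

0.792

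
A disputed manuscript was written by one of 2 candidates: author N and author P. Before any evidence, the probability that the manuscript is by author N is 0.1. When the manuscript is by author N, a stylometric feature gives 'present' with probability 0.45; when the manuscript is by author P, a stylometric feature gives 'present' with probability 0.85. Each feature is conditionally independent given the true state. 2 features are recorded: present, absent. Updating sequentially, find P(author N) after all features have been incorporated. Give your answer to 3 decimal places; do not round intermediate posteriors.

After 'present': P(author N) = 0.45·0.1000 / (0.45·0.1000 + 0.85·0.9000) ≈ 0.0556
After 'absent': P(author N) = 0.55·0.0556 / (0.55·0.0556 + 0.15·0.9444) ≈ 0.1774

0.177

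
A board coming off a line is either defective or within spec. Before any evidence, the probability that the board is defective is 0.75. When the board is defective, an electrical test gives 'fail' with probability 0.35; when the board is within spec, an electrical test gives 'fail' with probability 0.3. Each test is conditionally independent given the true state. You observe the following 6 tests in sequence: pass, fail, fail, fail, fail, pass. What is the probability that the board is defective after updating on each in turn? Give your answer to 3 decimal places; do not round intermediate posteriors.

Apply Bayes' rule sequentially, carrying P(defective) forward.
After 'pass': P(defective) = 0.65·0.7500 / (0.65·0.7500 + 0.7·0.2500) ≈ 0.7358
After 'fail': P(defective) = 0.35·0.7358 / (0.35·0.7358 + 0.3·0.2642) ≈ 0.7647
After 'fail': P(defective) = 0.35·0.7647 / (0.35·0.7647 + 0.3·0.2353) ≈ 0.7913
After 'fail': P(defective) = 0.35·0.7913 / (0.35·0.7913 + 0.3·0.2087) ≈ 0.8156
After 'fail': P(defective) = 0.35·0.8156 / (0.35·0.8156 + 0.3·0.1844) ≈ 0.8377
After 'pass': P(defective) = 0.65·0.8377 / (0.65·0.8377 + 0.7·0.1623) ≈ 0.8274

0.827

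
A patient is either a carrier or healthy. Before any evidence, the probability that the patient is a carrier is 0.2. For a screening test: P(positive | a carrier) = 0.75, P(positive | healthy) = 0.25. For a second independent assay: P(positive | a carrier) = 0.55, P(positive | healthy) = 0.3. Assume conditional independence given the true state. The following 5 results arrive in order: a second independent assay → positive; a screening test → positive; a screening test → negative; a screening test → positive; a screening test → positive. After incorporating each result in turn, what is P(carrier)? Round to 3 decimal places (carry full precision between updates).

After a second independent assay='positive': P(carrier) = 0.55·0.2000 / (0.55·0.2000 + 0.3·0.8000) ≈ 0.3143
After a screening test='positive': P(carrier) = 0.75·0.3143 / (0.75·0.3143 + 0.25·0.6857) ≈ 0.5789
After a screening test='negative': P(carrier) = 0.25·0.5789 / (0.25·0.5789 + 0.75·0.4211) ≈ 0.3143
After a screening test='positive': P(carrier) = 0.75·0.3143 / (0.75·0.3143 + 0.25·0.6857) ≈ 0.5789
After a screening test='positive': P(carrier) = 0.75·0.5789 / (0.75·0.5789 + 0.25·0.4211) ≈ 0.8049

0.805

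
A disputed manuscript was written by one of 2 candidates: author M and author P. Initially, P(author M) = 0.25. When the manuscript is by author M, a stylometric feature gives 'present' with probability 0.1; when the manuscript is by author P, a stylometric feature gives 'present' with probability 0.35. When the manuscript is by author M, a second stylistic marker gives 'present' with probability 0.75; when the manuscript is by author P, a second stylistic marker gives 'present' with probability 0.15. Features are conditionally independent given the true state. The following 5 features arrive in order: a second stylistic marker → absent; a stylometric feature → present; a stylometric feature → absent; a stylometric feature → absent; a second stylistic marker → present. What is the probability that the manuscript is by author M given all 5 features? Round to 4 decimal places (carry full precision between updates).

After a second stylistic marker='absent': P(author M) = 0.25·0.2500 / (0.25·0.2500 + 0.85·0.7500) ≈ 0.0893
After a stylometric feature='present': P(author M) = 0.1·0.0893 / (0.1·0.0893 + 0.35·0.9107) ≈ 0.0272
After a stylometric feature='absent': P(author M) = 0.9·0.0272 / (0.9·0.0272 + 0.65·0.9728) ≈ 0.0373
After a stylometric feature='absent': P(author M) = 0.9·0.0373 / (0.9·0.0373 + 0.65·0.9627) ≈ 0.0510
After a second stylistic marker='present': P(author M) = 0.75·0.0510 / (0.75·0.0510 + 0.15·0.9490) ≈ 0.2117

0.2117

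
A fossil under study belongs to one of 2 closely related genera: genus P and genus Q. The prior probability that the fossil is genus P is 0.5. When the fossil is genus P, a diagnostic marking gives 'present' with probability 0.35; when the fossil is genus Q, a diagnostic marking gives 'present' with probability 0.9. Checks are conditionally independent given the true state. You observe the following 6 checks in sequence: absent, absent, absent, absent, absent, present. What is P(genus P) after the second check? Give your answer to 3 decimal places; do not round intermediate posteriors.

After 'absent': P(genus P) = 0.65·0.5000 / (0.65·0.5000 + 0.1·0.5000) ≈ 0.8667
After 'absent': P(genus P) = 0.65·0.8667 / (0.65·0.8667 + 0.1·0.1333) ≈ 0.9769

0.977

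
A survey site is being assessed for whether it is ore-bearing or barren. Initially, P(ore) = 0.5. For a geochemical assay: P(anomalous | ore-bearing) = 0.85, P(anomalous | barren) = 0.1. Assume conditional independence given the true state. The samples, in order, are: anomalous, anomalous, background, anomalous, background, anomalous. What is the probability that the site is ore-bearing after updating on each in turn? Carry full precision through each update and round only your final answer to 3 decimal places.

0.993

After 'anomalous': P(ore) = 0.85·0.5000 / (0.85·0.5000 + 0.1·0.5000) ≈ 0.8947
After 'anomalous': P(ore) = 0.85·0.8947 / (0.85·0.8947 + 0.1·0.1053) ≈ 0.9863
After 'background': P(ore) = 0.15·0.9863 / (0.15·0.9863 + 0.9·0.0137) ≈ 0.9233
After 'anomalous': P(ore) = 0.85·0.9233 / (0.85·0.9233 + 0.1·0.0767) ≈ 0.9903
After 'background': P(ore) = 0.15·0.9903 / (0.15·0.9903 + 0.9·0.0097) ≈ 0.9446
After 'anomalous': P(ore) = 0.85·0.9446 / (0.85·0.9446 + 0.1·0.0554) ≈ 0.9932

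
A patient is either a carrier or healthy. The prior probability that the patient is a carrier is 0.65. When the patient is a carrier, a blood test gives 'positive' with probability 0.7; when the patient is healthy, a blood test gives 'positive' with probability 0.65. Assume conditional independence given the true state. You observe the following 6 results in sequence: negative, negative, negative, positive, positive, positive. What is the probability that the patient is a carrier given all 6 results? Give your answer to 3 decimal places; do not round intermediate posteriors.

0.594

After 'negative': P(carrier) = 0.3·0.6500 / (0.3·0.6500 + 0.35·0.3500) ≈ 0.6142
After 'negative': P(carrier) = 0.3·0.6142 / (0.3·0.6142 + 0.35·0.3858) ≈ 0.5771
After 'negative': P(carrier) = 0.3·0.5771 / (0.3·0.5771 + 0.35·0.4229) ≈ 0.5391
After 'positive': P(carrier) = 0.7·0.5391 / (0.7·0.5391 + 0.65·0.4609) ≈ 0.5574
After 'positive': P(carrier) = 0.7·0.5574 / (0.7·0.5574 + 0.65·0.4426) ≈ 0.5756
After 'positive': P(carrier) = 0.7·0.5756 / (0.7·0.5756 + 0.65·0.4244) ≈ 0.5936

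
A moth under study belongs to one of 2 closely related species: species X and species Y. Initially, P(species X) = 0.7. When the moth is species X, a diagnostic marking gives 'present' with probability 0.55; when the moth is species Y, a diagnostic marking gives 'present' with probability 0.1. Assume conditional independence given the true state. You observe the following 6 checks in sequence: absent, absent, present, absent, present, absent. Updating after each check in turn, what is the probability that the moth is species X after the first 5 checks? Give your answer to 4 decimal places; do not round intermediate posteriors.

After 'absent': P(species X) = 0.45·0.7000 / (0.45·0.7000 + 0.9·0.3000) ≈ 0.5385
After 'absent': P(species X) = 0.45·0.5385 / (0.45·0.5385 + 0.9·0.4615) ≈ 0.3684
After 'present': P(species X) = 0.55·0.3684 / (0.55·0.3684 + 0.1·0.6316) ≈ 0.7624
After 'absent': P(species X) = 0.45·0.7624 / (0.45·0.7624 + 0.9·0.2376) ≈ 0.6160
After 'present': P(species X) = 0.55·0.6160 / (0.55·0.6160 + 0.1·0.3840) ≈ 0.8982

0.8982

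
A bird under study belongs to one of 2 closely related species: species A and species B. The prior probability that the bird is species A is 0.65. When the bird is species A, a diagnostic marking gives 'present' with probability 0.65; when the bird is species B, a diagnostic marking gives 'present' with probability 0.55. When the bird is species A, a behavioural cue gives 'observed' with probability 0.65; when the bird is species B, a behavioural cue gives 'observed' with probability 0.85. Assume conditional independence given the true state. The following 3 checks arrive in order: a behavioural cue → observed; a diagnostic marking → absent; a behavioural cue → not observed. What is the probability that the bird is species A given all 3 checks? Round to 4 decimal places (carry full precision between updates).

0.7205

After a behavioural cue='observed': P(species A) = 0.65·0.6500 / (0.65·0.6500 + 0.85·0.3500) ≈ 0.5868
After a diagnostic marking='absent': P(species A) = 0.35·0.5868 / (0.35·0.5868 + 0.45·0.4132) ≈ 0.5248
After a behavioural cue='not observed': P(species A) = 0.35·0.5248 / (0.35·0.5248 + 0.15·0.4752) ≈ 0.7205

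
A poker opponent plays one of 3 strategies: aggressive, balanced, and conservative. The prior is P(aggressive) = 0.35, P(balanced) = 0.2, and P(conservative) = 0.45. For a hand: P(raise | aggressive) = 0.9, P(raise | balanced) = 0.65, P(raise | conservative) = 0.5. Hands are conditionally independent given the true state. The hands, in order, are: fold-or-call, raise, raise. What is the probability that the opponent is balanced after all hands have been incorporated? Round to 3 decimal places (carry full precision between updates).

0.259

Apply Bayes' rule sequentially, carrying P(balanced) forward.
After 'fold-or-call': normaliser = 0.1·0.3500 + 0.35·0.2000 + 0.5·0.4500; P(aggressive) ≈ 0.1061, P(balanced) ≈ 0.2121, P(conservative) ≈ 0.6818
After 'raise': normaliser = 0.9·0.1061 + 0.65·0.2121 + 0.5·0.6818; P(aggressive) ≈ 0.1662, P(balanced) ≈ 0.2401, P(conservative) ≈ 0.5937
After 'raise': normaliser = 0.9·0.1662 + 0.65·0.2401 + 0.5·0.5937; P(aggressive) ≈ 0.2483, P(balanced) ≈ 0.2590, P(conservative) ≈ 0.4927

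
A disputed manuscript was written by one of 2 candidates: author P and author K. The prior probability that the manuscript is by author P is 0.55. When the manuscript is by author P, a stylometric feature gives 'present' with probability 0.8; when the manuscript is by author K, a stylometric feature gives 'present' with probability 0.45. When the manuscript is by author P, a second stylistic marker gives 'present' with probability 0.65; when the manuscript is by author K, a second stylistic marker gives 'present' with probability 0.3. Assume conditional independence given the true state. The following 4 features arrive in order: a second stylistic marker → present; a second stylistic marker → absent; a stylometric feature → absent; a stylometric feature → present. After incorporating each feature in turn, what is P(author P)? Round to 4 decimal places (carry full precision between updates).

Apply Bayes' rule sequentially, carrying P(author P) forward.
After a second stylistic marker='present': P(author P) = 0.65·0.5500 / (0.65·0.5500 + 0.3·0.4500) ≈ 0.7259
After a second stylistic marker='absent': P(author P) = 0.35·0.7259 / (0.35·0.7259 + 0.7·0.2741) ≈ 0.5697
After a stylometric feature='absent': P(author P) = 0.2·0.5697 / (0.2·0.5697 + 0.55·0.4303) ≈ 0.3250
After a stylometric feature='present': P(author P) = 0.8·0.3250 / (0.8·0.3250 + 0.45·0.6750) ≈ 0.4612

0.4612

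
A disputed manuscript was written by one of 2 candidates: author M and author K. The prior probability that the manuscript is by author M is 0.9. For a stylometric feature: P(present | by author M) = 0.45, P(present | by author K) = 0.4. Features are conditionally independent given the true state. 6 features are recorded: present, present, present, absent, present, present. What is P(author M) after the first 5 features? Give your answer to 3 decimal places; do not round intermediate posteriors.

Each posterior becomes the prior for the next update.
After 'present': P(author M) = 0.45·0.9000 / (0.45·0.9000 + 0.4·0.1000) ≈ 0.9101
After 'present': P(author M) = 0.45·0.9101 / (0.45·0.9101 + 0.4·0.0899) ≈ 0.9193
After 'present': P(author M) = 0.45·0.9193 / (0.45·0.9193 + 0.4·0.0807) ≈ 0.9276
After 'absent': P(author M) = 0.55·0.9276 / (0.55·0.9276 + 0.6·0.0724) ≈ 0.9215
After 'present': P(author M) = 0.45·0.9215 / (0.45·0.9215 + 0.4·0.0785) ≈ 0.9297

0.930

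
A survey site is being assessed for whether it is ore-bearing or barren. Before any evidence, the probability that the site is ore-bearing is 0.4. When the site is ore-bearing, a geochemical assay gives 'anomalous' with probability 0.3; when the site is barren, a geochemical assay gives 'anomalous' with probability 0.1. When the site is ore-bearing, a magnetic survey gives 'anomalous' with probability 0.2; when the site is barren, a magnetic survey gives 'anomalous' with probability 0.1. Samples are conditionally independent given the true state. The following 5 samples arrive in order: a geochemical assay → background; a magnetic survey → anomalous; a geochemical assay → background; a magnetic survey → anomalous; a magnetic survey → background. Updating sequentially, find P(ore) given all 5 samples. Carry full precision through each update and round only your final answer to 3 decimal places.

After a geochemical assay='background': P(ore) = 0.7·0.4000 / (0.7·0.4000 + 0.9·0.6000) ≈ 0.3415
After a magnetic survey='anomalous': P(ore) = 0.2·0.3415 / (0.2·0.3415 + 0.1·0.6585) ≈ 0.5091
After a geochemical assay='background': P(ore) = 0.7·0.5091 / (0.7·0.5091 + 0.9·0.4909) ≈ 0.4465
After a magnetic survey='anomalous': P(ore) = 0.2·0.4465 / (0.2·0.4465 + 0.1·0.5535) ≈ 0.6173
After a magnetic survey='background': P(ore) = 0.8·0.6173 / (0.8·0.6173 + 0.9·0.3827) ≈ 0.5891

0.589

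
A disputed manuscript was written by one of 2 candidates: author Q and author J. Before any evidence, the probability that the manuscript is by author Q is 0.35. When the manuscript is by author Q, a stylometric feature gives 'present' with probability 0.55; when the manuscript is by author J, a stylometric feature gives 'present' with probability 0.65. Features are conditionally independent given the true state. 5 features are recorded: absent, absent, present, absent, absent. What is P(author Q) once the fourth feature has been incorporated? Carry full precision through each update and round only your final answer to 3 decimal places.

0.492

After 'absent': P(author Q) = 0.45·0.3500 / (0.45·0.3500 + 0.35·0.6500) ≈ 0.4091
After 'absent': P(author Q) = 0.45·0.4091 / (0.45·0.4091 + 0.35·0.5909) ≈ 0.4709
After 'present': P(author Q) = 0.55·0.4709 / (0.55·0.4709 + 0.65·0.5291) ≈ 0.4296
After 'absent': P(author Q) = 0.45·0.4296 / (0.45·0.4296 + 0.35·0.5704) ≈ 0.4920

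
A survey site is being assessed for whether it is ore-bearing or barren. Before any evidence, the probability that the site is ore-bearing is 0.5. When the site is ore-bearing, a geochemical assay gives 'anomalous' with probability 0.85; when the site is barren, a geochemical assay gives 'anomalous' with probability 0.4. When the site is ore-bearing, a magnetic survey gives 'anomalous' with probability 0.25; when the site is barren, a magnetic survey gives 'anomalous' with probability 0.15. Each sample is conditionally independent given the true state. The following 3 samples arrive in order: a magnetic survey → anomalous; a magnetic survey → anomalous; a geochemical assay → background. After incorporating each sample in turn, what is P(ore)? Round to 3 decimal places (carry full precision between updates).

0.410

After a magnetic survey='anomalous': P(ore) = 0.25·0.5000 / (0.25·0.5000 + 0.15·0.5000) ≈ 0.6250
After a magnetic survey='anomalous': P(ore) = 0.25·0.6250 / (0.25·0.6250 + 0.15·0.3750) ≈ 0.7353
After a geochemical assay='background': P(ore) = 0.15·0.7353 / (0.15·0.7353 + 0.6·0.2647) ≈ 0.4098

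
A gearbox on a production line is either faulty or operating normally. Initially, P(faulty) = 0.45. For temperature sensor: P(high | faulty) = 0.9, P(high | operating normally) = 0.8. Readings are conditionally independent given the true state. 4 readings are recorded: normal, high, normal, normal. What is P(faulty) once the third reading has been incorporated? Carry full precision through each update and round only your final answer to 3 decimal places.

Each posterior becomes the prior for the next update.
After 'normal': P(faulty) = 0.1·0.4500 / (0.1·0.4500 + 0.2·0.5500) ≈ 0.2903
After 'high': P(faulty) = 0.9·0.2903 / (0.9·0.2903 + 0.8·0.7097) ≈ 0.3152
After 'normal': P(faulty) = 0.1·0.3152 / (0.1·0.3152 + 0.2·0.6848) ≈ 0.1871

0.187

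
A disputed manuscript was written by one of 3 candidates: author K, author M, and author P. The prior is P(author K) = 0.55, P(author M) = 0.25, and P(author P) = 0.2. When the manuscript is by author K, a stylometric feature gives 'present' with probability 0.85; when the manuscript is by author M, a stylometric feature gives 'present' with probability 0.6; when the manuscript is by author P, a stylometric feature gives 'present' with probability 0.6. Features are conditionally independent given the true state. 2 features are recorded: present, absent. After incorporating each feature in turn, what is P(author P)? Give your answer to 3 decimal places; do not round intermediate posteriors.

After 'present': normaliser = 0.85·0.5500 + 0.6·0.2500 + 0.6·0.2000; P(author K) ≈ 0.6339, P(author M) ≈ 0.2034, P(author P) ≈ 0.1627
After 'absent': normaliser = 0.15·0.6339 + 0.4·0.2034 + 0.4·0.1627; P(author K) ≈ 0.3937, P(author M) ≈ 0.3368, P(author P) ≈ 0.2695

0.269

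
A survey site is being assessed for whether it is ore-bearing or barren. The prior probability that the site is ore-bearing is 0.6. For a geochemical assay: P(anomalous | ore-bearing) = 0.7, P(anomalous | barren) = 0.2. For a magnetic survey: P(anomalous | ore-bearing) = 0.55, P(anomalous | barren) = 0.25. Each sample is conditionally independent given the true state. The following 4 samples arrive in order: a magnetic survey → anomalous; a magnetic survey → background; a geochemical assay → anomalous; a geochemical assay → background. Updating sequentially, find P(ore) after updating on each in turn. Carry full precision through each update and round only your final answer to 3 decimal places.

Apply Bayes' rule sequentially, carrying P(ore) forward.
After a magnetic survey='anomalous': P(ore) = 0.55·0.6000 / (0.55·0.6000 + 0.25·0.4000) ≈ 0.7674
After a magnetic survey='background': P(ore) = 0.45·0.7674 / (0.45·0.7674 + 0.75·0.2326) ≈ 0.6644
After a geochemical assay='anomalous': P(ore) = 0.7·0.6644 / (0.7·0.6644 + 0.2·0.3356) ≈ 0.8739
After a geochemical assay='background': P(ore) = 0.3·0.8739 / (0.3·0.8739 + 0.8·0.1261) ≈ 0.7221

0.722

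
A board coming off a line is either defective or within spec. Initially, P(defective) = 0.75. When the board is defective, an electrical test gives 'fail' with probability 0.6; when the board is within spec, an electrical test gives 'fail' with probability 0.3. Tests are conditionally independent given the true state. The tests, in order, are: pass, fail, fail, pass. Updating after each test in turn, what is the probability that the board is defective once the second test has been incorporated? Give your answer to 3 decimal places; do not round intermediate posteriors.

0.774

Each posterior becomes the prior for the next update.
After 'pass': P(defective) = 0.4·0.7500 / (0.4·0.7500 + 0.7·0.2500) ≈ 0.6316
After 'fail': P(defective) = 0.6·0.6316 / (0.6·0.6316 + 0.3·0.3684) ≈ 0.7742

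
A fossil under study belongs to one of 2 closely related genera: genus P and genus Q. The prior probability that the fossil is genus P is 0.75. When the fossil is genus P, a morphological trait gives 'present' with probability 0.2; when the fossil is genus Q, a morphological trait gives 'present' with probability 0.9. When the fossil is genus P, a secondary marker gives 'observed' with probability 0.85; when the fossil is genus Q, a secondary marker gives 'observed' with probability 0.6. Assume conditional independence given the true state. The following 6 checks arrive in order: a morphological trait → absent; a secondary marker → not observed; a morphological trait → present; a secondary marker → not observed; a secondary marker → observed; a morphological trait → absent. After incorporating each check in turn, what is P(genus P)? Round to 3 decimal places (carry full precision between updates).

0.895

After a morphological trait='absent': P(genus P) = 0.8·0.7500 / (0.8·0.7500 + 0.1·0.2500) ≈ 0.9600
After a secondary marker='not observed': P(genus P) = 0.15·0.9600 / (0.15·0.9600 + 0.4·0.0400) ≈ 0.9000
After a morphological trait='present': P(genus P) = 0.2·0.9000 / (0.2·0.9000 + 0.9·0.1000) ≈ 0.6667
After a secondary marker='not observed': P(genus P) = 0.15·0.6667 / (0.15·0.6667 + 0.4·0.3333) ≈ 0.4286
After a secondary marker='observed': P(genus P) = 0.85·0.4286 / (0.85·0.4286 + 0.6·0.5714) ≈ 0.5152
After a morphological trait='absent': P(genus P) = 0.8·0.5152 / (0.8·0.5152 + 0.1·0.4848) ≈ 0.8947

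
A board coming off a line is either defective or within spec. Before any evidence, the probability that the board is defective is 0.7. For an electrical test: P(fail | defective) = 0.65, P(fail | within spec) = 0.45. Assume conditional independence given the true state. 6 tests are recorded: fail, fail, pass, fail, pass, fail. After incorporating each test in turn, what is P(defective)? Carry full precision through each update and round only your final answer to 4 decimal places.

After 'fail': P(defective) = 0.65·0.7000 / (0.65·0.7000 + 0.45·0.3000) ≈ 0.7712
After 'fail': P(defective) = 0.65·0.7712 / (0.65·0.7712 + 0.45·0.2288) ≈ 0.8296
After 'pass': P(defective) = 0.35·0.8296 / (0.35·0.8296 + 0.55·0.1704) ≈ 0.7560
After 'fail': P(defective) = 0.65·0.7560 / (0.65·0.7560 + 0.45·0.2440) ≈ 0.8173
After 'pass': P(defective) = 0.35·0.8173 / (0.35·0.8173 + 0.55·0.1827) ≈ 0.7401
After 'fail': P(defective) = 0.65·0.7401 / (0.65·0.7401 + 0.45·0.2599) ≈ 0.8044

0.8044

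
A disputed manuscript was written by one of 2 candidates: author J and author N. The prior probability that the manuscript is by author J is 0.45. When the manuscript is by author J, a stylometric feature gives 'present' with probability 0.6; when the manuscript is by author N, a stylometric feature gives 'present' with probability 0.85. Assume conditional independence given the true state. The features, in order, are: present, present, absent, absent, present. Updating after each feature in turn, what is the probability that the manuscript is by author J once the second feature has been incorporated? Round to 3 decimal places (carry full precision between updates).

0.290

After 'present': P(author J) = 0.6·0.4500 / (0.6·0.4500 + 0.85·0.5500) ≈ 0.3661
After 'present': P(author J) = 0.6·0.3661 / (0.6·0.3661 + 0.85·0.6339) ≈ 0.2896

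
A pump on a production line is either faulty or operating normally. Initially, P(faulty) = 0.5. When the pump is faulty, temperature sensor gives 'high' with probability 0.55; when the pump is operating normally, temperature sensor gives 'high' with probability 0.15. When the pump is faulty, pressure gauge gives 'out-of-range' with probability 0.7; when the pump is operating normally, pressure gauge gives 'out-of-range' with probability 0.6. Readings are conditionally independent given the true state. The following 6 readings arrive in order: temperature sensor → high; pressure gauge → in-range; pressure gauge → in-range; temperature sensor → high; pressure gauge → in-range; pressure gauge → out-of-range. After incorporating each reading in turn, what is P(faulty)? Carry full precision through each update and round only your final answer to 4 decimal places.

After temperature sensor='high': P(faulty) = 0.55·0.5000 / (0.55·0.5000 + 0.15·0.5000) ≈ 0.7857
After pressure gauge='in-range': P(faulty) = 0.3·0.7857 / (0.3·0.7857 + 0.4·0.2143) ≈ 0.7333
After pressure gauge='in-range': P(faulty) = 0.3·0.7333 / (0.3·0.7333 + 0.4·0.2667) ≈ 0.6735
After temperature sensor='high': P(faulty) = 0.55·0.6735 / (0.55·0.6735 + 0.15·0.3265) ≈ 0.8832
After pressure gauge='in-range': P(faulty) = 0.3·0.8832 / (0.3·0.8832 + 0.4·0.1168) ≈ 0.8501
After pressure gauge='out-of-range': P(faulty) = 0.7·0.8501 / (0.7·0.8501 + 0.6·0.1499) ≈ 0.8687

0.8687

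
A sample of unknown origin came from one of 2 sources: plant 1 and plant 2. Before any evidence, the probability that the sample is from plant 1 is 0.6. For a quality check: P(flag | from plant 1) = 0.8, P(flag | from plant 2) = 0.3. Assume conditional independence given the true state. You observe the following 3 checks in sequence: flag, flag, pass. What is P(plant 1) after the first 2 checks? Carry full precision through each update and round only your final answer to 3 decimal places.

After 'flag': P(plant 1) = 0.8·0.6000 / (0.8·0.6000 + 0.3·0.4000) ≈ 0.8000
After 'flag': P(plant 1) = 0.8·0.8000 / (0.8·0.8000 + 0.3·0.2000) ≈ 0.9143

0.914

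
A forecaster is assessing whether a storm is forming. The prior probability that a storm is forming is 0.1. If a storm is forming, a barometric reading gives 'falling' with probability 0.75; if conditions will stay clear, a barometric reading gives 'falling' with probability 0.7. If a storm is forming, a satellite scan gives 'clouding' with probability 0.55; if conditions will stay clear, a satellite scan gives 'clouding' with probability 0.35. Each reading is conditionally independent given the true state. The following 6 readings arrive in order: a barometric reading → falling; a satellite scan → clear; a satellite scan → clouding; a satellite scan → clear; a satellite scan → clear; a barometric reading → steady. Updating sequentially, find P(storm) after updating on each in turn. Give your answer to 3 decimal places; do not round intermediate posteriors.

0.049

After a barometric reading='falling': P(storm) = 0.75·0.1000 / (0.75·0.1000 + 0.7·0.9000) ≈ 0.1064
After a satellite scan='clear': P(storm) = 0.45·0.1064 / (0.45·0.1064 + 0.65·0.8936) ≈ 0.0761
After a satellite scan='clouding': P(storm) = 0.55·0.0761 / (0.55·0.0761 + 0.35·0.9239) ≈ 0.1147
After a satellite scan='clear': P(storm) = 0.45·0.1147 / (0.45·0.1147 + 0.65·0.8853) ≈ 0.0823
After a satellite scan='clear': P(storm) = 0.45·0.0823 / (0.45·0.0823 + 0.65·0.9177) ≈ 0.0584
After a barometric reading='steady': P(storm) = 0.25·0.0584 / (0.25·0.0584 + 0.3·0.9416) ≈ 0.0492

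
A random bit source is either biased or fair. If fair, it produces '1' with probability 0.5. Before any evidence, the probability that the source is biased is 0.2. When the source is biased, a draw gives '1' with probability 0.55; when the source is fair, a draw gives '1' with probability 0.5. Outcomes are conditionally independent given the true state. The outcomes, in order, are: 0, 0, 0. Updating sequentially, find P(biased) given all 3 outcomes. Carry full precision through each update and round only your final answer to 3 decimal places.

0.154

Each posterior becomes the prior for the next update.
After '0': P(biased) = 0.45·0.2000 / (0.45·0.2000 + 0.5·0.8000) ≈ 0.1837
After '0': P(biased) = 0.45·0.1837 / (0.45·0.1837 + 0.5·0.8163) ≈ 0.1684
After '0': P(biased) = 0.45·0.1684 / (0.45·0.1684 + 0.5·0.8316) ≈ 0.1542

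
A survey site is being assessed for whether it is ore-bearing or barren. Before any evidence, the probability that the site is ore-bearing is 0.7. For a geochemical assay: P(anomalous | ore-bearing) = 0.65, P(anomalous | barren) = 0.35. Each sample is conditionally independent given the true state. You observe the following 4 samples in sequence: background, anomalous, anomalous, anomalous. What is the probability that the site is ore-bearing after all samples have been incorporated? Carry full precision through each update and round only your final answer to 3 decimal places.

0.889

Apply Bayes' rule sequentially, carrying P(ore) forward.
After 'background': P(ore) = 0.35·0.7000 / (0.35·0.7000 + 0.65·0.3000) ≈ 0.5568
After 'anomalous': P(ore) = 0.65·0.5568 / (0.65·0.5568 + 0.35·0.4432) ≈ 0.7000
After 'anomalous': P(ore) = 0.65·0.7000 / (0.65·0.7000 + 0.35·0.3000) ≈ 0.8125
After 'anomalous': P(ore) = 0.65·0.8125 / (0.65·0.8125 + 0.35·0.1875) ≈ 0.8895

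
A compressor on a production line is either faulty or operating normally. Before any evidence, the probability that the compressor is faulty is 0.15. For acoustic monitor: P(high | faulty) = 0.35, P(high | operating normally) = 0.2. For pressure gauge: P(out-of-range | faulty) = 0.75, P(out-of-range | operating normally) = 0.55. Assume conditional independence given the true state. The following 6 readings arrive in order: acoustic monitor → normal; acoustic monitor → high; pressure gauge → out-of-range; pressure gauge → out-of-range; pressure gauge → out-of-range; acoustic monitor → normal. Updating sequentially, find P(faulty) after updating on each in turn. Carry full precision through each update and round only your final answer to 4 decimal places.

0.3408

After acoustic monitor='normal': P(faulty) = 0.65·0.1500 / (0.65·0.1500 + 0.8·0.8500) ≈ 0.1254
After acoustic monitor='high': P(faulty) = 0.35·0.1254 / (0.35·0.1254 + 0.2·0.8746) ≈ 0.2006
After pressure gauge='out-of-range': P(faulty) = 0.75·0.2006 / (0.75·0.2006 + 0.55·0.7994) ≈ 0.2549
After pressure gauge='out-of-range': P(faulty) = 0.75·0.2549 / (0.75·0.2549 + 0.55·0.7451) ≈ 0.3181
After pressure gauge='out-of-range': P(faulty) = 0.75·0.3181 / (0.75·0.3181 + 0.55·0.6819) ≈ 0.3888
After acoustic monitor='normal': P(faulty) = 0.65·0.3888 / (0.65·0.3888 + 0.8·0.6112) ≈ 0.3408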